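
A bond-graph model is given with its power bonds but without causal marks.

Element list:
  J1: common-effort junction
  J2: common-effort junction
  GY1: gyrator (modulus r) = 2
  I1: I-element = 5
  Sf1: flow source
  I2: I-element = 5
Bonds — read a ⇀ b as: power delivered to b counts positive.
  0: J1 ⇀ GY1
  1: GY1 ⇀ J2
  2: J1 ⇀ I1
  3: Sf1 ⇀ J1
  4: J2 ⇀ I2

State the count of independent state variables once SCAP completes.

2  (I1, I2 all integral)

#3 |Sf1  (Sf1 (Sf) sets flow on bond)
#2 |I1  (I1 outputs flow p/I1)
#0 |J1  (J1: last free bond brings effort in)
#1 |J2  (GY1: gyrator matches bond 0)
#4 |I2  (J2: bond 1 brought effort, rest push out)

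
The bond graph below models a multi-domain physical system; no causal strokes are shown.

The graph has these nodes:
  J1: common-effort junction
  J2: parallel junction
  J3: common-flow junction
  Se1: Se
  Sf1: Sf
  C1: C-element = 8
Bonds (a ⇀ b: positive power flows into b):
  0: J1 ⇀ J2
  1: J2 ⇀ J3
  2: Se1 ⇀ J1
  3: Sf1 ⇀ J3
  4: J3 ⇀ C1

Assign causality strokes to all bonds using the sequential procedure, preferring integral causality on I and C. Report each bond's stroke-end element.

bond 0 |J2
bond 1 |J3
bond 2 |J1
bond 3 |Sf1
bond 4 |J3

#2 →J1  (source Se1 imposes e)
#3 →Sf1  (source Sf1 imposes f)
#0 →J2  (common-e at J1 fixed by 2)
#1 →J3  (J2 effort already set via bond 0)
#4 →J3  (J3 flow already set via bond 3)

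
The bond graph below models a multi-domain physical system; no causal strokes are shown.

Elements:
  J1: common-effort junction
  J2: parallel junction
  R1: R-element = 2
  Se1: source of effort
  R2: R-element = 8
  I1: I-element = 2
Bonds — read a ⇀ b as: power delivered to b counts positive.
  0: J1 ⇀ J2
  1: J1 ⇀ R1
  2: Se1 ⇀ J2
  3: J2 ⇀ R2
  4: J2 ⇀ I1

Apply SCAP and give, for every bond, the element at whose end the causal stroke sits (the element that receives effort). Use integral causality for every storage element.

β0 |J1
β1 |R1
β2 |J2
β3 |R2
β4 |I1

β2 |J2  (Se1 (Se) sets effort on bond)
β0 |J1  (common-e at J2 fixed by 2)
β3 |R2  (common-e at J2 fixed by 2)
β4 |I1  (0-jn J2 has e-setter on 2)
β1 |R1  (common-e at J1 fixed by 0)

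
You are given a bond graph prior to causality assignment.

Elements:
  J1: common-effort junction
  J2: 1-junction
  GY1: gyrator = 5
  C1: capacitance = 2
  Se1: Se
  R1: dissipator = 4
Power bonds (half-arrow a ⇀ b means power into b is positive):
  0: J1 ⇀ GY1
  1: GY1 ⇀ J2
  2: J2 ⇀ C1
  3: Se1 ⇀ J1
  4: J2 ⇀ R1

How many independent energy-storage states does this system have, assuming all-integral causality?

bond 3 stroke→J1  (Se1 (Se) sets effort on bond)
bond 0 stroke→GY1  (J1 effort already set via bond 3)
bond 1 stroke→GY1  (through GY1, causality inverts; strokes same side of GY1)
bond 2 stroke→J2  (J2 flow already set via bond 1)
bond 4 stroke→J2  (1-jn J2 has f-setter on 1)

1  (C1 all integral)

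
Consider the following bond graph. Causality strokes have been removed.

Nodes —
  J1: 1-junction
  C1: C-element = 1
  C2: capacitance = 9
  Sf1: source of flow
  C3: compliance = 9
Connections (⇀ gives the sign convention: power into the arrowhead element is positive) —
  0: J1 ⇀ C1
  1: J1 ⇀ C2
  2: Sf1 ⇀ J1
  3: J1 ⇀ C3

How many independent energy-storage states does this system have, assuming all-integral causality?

bond 2 stroke→Sf1  (Sf1 fixes flow; stroke at Sf1)
bond 0 stroke→J1  (1-jn J1 has f-setter on 2)
bond 1 stroke→J1  (J1 flow already set via bond 2)
bond 3 stroke→J1  (J1 flow already set via bond 2)

3  (C1, C2, C3 all integral)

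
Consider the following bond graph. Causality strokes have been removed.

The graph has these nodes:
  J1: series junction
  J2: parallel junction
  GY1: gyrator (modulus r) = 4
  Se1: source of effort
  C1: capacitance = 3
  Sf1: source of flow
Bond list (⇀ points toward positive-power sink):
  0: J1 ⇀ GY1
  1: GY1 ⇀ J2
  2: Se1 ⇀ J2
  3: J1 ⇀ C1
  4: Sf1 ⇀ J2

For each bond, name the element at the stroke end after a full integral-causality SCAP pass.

bond 2 stroke at J2  (source Se1 imposes e)
bond 4 stroke at Sf1  (Sf1 fixes flow; stroke at Sf1)
bond 1 stroke at GY1  (common-e at J2 fixed by 2)
bond 0 stroke at GY1  (through GY1, causality inverts; strokes same side of GY1)
bond 3 stroke at J1  (1-jn J1 has f-setter on 0)

#0 stroke at GY1
#1 stroke at GY1
#2 stroke at J2
#3 stroke at J1
#4 stroke at Sf1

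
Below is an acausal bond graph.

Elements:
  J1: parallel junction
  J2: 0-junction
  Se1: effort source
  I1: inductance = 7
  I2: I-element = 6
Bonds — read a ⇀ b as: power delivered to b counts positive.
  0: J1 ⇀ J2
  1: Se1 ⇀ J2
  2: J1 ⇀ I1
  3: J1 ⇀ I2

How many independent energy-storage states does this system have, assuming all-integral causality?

2  (I1, I2 all integral)

β1 |J2  (Se1 (Se) sets effort on bond)
β0 |J1  (J2 effort already set via bond 1)
β2 |I1  (J1 effort already set via bond 0)
β3 |I2  (J1: bond 0 brought effort, rest push out)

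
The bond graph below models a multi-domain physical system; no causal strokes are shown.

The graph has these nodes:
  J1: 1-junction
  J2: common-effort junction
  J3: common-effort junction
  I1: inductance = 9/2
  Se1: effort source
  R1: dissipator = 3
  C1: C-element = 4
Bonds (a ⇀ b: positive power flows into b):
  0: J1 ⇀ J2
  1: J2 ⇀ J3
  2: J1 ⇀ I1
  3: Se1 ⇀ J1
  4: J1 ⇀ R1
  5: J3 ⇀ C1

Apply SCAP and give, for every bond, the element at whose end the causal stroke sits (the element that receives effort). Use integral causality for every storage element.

b3 stroke at J1  (source Se1 imposes e)
b2 stroke at I1  (I1 integral (f out))
b0 stroke at J1  (1-jn J1 has f-setter on 2)
b4 stroke at J1  (J1: bond 2 brought flow, rest push out)
b1 stroke at J2  (J2 needs exactly one e-in)
b5 stroke at J3  (closing 0-jn rule on J3)

β0 stroke→J1
β1 stroke→J2
β2 stroke→I1
β3 stroke→J1
β4 stroke→J1
β5 stroke→J3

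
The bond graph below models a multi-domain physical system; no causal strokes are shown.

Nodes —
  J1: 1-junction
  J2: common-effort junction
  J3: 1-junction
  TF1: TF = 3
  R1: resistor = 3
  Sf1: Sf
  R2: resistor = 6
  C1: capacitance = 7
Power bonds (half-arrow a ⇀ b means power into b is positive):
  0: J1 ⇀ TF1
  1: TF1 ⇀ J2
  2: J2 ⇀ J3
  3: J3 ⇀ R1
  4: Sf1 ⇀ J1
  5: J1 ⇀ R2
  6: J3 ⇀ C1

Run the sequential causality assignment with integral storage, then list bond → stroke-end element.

#4 →Sf1  (source Sf1 imposes f)
#0 →J1  (1-jn J1 has f-setter on 4)
#5 →J1  (1-jn J1 has f-setter on 4)
#1 →TF1  (TF1: transformer flips bond 0)
#2 →J2  (only one effort-in slot at J2)
#3 →J3  (1-jn J3 has f-setter on 2)
#6 →J3  (J3: bond 2 brought flow, rest push out)

bond 0 stroke at J1
bond 1 stroke at TF1
bond 2 stroke at J2
bond 3 stroke at J3
bond 4 stroke at Sf1
bond 5 stroke at J1
bond 6 stroke at J3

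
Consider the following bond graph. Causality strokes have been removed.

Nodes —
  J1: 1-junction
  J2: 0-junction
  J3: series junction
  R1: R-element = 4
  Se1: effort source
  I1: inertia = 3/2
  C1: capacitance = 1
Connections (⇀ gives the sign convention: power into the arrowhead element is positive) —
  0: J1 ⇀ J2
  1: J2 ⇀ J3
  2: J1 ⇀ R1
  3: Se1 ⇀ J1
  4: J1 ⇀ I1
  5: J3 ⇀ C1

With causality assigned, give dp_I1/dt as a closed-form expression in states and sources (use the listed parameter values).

dp_I1/dt = E_Se1 - 8*p_I1/3 - q_C1

b3 stroke at J1  (Se1 fixes effort; stroke away)
b4 stroke at I1  (I1: I, integral causality)
b0 stroke at J1  (1-jn J1 has f-setter on 4)
b2 stroke at J1  (1-jn J1 has f-setter on 4)
b1 stroke at J2  (only one effort-in slot at J2)
b5 stroke at J3  (common-f at J3 fixed by 1)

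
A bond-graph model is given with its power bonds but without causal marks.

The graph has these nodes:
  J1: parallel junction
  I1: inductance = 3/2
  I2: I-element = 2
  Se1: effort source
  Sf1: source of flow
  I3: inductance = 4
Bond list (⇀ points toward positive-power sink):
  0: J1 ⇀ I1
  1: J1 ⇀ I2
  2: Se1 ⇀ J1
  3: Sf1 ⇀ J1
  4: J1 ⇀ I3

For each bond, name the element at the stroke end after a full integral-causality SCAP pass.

β0 stroke→I1
β1 stroke→I2
β2 stroke→J1
β3 stroke→Sf1
β4 stroke→I3

bond 2 →J1  (Se1 fixes effort; stroke away)
bond 3 →Sf1  (Sf1: flow source, stroke at near end)
bond 0 →I1  (0-jn J1 has e-setter on 2)
bond 1 →I2  (common-e at J1 fixed by 2)
bond 4 →I3  (common-e at J1 fixed by 2)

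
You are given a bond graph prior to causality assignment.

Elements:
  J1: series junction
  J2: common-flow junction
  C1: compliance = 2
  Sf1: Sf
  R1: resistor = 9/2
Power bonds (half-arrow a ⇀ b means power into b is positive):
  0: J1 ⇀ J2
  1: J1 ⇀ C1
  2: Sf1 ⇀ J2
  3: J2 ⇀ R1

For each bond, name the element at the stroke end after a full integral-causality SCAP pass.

#0 →J2
#1 →J1
#2 →Sf1
#3 →J2

b2 stroke→Sf1  (Sf1 (Sf) sets flow on bond)
b0 stroke→J2  (J2: bond 2 brought flow, rest push out)
b3 stroke→J2  (J2: bond 2 brought flow, rest push out)
b1 stroke→J1  (common-f at J1 fixed by 0)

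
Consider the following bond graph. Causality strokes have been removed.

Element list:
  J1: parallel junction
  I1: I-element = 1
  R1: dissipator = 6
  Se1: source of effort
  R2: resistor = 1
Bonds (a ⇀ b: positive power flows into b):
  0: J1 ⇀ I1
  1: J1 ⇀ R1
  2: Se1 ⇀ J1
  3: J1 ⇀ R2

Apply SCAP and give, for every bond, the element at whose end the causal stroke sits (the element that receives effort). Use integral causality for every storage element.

bond 2 stroke at J1  (Se1 (Se) sets effort on bond)
bond 0 stroke at I1  (0-jn J1 has e-setter on 2)
bond 1 stroke at R1  (J1 effort already set via bond 2)
bond 3 stroke at R2  (0-jn J1 has e-setter on 2)

#0 stroke at I1
#1 stroke at R1
#2 stroke at J1
#3 stroke at R2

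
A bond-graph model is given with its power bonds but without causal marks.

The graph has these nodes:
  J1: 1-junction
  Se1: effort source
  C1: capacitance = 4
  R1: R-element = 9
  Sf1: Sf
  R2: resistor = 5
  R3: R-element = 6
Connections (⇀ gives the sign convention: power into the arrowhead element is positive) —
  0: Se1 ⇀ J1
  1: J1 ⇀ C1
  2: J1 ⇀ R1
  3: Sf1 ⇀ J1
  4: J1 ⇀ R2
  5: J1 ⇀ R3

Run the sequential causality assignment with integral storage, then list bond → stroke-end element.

bond 0 |J1  (source Se1 imposes e)
bond 3 |Sf1  (source Sf1 imposes f)
bond 1 |J1  (1-jn J1 has f-setter on 3)
bond 2 |J1  (1-jn J1 has f-setter on 3)
bond 4 |J1  (1-jn J1 has f-setter on 3)
bond 5 |J1  (J1: bond 3 brought flow, rest push out)

β0 |J1
β1 |J1
β2 |J1
β3 |Sf1
β4 |J1
β5 |J1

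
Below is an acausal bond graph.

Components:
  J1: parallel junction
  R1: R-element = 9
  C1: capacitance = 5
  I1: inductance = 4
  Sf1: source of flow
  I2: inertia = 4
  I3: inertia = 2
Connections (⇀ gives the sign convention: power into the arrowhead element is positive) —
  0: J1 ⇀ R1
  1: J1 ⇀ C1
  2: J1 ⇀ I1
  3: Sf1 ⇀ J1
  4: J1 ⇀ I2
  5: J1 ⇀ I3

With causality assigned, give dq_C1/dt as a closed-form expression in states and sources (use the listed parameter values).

β3 stroke→Sf1  (Sf1 (Sf) sets flow on bond)
β1 stroke→J1  (C1 outputs effort q/C1)
β0 stroke→R1  (J1 effort already set via bond 1)
β2 stroke→I1  (J1 effort already set via bond 1)
β4 stroke→I2  (common-e at J1 fixed by 1)
β5 stroke→I3  (J1: bond 1 brought effort, rest push out)

dq_C1/dt = F_Sf1 - p_I1/4 - p_I2/4 - p_I3/2 - q_C1/45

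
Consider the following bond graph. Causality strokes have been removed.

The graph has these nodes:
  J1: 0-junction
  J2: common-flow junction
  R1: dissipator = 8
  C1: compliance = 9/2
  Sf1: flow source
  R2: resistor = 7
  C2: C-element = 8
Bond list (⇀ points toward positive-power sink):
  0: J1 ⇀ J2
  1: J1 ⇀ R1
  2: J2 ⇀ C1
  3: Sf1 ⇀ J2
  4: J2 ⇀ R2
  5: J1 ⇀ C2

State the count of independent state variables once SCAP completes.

2  (C1, C2 all integral)

b3 |Sf1  (Sf1 (Sf) sets flow on bond)
b0 |J2  (J2 flow already set via bond 3)
b2 |J2  (common-f at J2 fixed by 3)
b4 |J2  (J2: bond 3 brought flow, rest push out)
b5 |J1  (prefer integral on C2)
b1 |R1  (0-jn J1 has e-setter on 5)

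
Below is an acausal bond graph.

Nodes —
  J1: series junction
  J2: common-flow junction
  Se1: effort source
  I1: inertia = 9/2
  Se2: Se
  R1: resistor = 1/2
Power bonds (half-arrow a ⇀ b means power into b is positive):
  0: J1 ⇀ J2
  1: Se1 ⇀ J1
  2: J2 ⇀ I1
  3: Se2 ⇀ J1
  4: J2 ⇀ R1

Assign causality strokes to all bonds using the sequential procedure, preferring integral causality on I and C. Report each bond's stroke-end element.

β0 stroke→J2
β1 stroke→J1
β2 stroke→I1
β3 stroke→J1
β4 stroke→J2

bond 1 |J1  (Se1 (Se) sets effort on bond)
bond 3 |J1  (Se2: effort source, stroke at far end)
bond 0 |J2  (J1: last free bond brings flow in)
bond 2 |I1  (I1 integral (f out))
bond 4 |J2  (J2: bond 2 brought flow, rest push out)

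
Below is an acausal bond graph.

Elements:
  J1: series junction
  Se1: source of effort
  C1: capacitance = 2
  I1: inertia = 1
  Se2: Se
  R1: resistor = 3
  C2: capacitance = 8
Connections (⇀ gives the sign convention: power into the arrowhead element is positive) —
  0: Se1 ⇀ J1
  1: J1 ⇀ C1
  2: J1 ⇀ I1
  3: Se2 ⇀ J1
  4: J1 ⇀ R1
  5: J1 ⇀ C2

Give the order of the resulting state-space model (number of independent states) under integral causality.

3  (C1, C2, I1 all integral)

bond 0 →J1  (Se1 fixes effort; stroke away)
bond 3 →J1  (Se2 fixes effort; stroke away)
bond 1 →J1  (C1 integral (e out))
bond 2 →I1  (I1: I, integral causality)
bond 4 →J1  (common-f at J1 fixed by 2)
bond 5 →J1  (common-f at J1 fixed by 2)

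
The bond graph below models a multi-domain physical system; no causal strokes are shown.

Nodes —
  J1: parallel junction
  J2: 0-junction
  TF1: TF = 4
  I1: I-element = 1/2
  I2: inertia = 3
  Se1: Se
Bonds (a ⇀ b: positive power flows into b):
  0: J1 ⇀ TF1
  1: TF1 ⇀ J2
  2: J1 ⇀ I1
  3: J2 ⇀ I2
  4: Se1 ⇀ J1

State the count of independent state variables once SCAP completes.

2  (I1, I2 all integral)

b4 stroke at J1  (source Se1 imposes e)
b0 stroke at TF1  (J1 effort already set via bond 4)
b2 stroke at I1  (J1 effort already set via bond 4)
b1 stroke at J2  (through TF1, causality passes straight; one stroke at TF1)
b3 stroke at I2  (common-e at J2 fixed by 1)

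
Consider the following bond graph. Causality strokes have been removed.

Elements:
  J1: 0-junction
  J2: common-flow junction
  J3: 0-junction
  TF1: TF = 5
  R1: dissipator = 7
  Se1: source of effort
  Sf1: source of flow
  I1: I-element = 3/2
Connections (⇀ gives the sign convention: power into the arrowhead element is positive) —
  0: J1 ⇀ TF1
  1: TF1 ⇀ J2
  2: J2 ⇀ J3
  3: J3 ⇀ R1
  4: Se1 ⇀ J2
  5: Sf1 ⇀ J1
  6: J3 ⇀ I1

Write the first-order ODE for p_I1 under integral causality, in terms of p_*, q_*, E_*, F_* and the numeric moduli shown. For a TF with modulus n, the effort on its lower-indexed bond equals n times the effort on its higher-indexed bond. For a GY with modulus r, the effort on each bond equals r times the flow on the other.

bond 4 →J2  (Se1 fixes effort; stroke away)
bond 5 →Sf1  (source Sf1 imposes f)
bond 0 →J1  (closing 0-jn rule on J1)
bond 1 →TF1  (TF1: transformer flips bond 0)
bond 2 →J2  (1-jn J2 has f-setter on 1)
bond 6 →I1  (prefer integral on I1)
bond 3 →J3  (only one effort-in slot at J3)

dp_I1/dt = 35*F_Sf1 - 14*p_I1/3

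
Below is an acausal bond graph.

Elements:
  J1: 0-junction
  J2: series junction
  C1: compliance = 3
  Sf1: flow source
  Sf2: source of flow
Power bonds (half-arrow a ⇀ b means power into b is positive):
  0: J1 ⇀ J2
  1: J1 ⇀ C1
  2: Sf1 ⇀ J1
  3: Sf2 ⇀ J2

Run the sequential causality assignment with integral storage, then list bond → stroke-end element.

b0 stroke at J2
b1 stroke at J1
b2 stroke at Sf1
b3 stroke at Sf2

#2 |Sf1  (Sf1 (Sf) sets flow on bond)
#3 |Sf2  (Sf2 fixes flow; stroke at Sf2)
#0 |J2  (J2 flow already set via bond 3)
#1 |J1  (J1 needs exactly one e-in)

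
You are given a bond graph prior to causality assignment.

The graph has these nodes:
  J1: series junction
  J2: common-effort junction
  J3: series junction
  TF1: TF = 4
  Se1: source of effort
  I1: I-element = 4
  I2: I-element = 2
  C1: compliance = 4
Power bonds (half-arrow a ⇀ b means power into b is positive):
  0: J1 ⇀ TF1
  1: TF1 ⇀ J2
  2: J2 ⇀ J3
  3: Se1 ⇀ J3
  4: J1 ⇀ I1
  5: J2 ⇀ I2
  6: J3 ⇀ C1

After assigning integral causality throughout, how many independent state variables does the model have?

β3 stroke→J3  (source Se1 imposes e)
β4 stroke→I1  (I1: I, integral causality)
β0 stroke→J1  (J1: bond 4 brought flow, rest push out)
β1 stroke→TF1  (TF TF1: opposite of bond 0)
β5 stroke→I2  (I2 outputs flow p/I2)
β2 stroke→J2  (J2: last free bond brings effort in)
β6 stroke→J3  (J3: bond 2 brought flow, rest push out)

3  (C1, I1, I2 all integral)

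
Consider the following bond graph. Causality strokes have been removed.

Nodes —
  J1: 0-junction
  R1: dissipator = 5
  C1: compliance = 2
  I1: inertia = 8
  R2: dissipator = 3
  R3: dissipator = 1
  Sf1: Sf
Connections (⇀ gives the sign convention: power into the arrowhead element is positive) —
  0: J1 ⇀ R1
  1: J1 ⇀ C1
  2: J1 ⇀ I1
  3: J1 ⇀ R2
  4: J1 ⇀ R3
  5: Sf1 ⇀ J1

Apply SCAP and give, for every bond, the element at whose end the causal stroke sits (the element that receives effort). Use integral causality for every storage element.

β0 stroke→R1
β1 stroke→J1
β2 stroke→I1
β3 stroke→R2
β4 stroke→R3
β5 stroke→Sf1

bond 5 →Sf1  (Sf1 fixes flow; stroke at Sf1)
bond 1 →J1  (C1 integral (e out))
bond 0 →R1  (J1: bond 1 brought effort, rest push out)
bond 2 →I1  (J1: bond 1 brought effort, rest push out)
bond 3 →R2  (0-jn J1 has e-setter on 1)
bond 4 →R3  (J1: bond 1 brought effort, rest push out)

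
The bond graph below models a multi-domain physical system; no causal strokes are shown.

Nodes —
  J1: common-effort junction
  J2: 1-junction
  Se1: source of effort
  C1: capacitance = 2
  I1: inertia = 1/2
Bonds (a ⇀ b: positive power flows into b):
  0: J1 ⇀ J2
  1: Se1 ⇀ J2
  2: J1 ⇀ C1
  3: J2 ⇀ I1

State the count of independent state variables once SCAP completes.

2  (C1, I1 all integral)

β1 |J2  (Se1 fixes effort; stroke away)
β2 |J1  (C1: C, integral causality)
β0 |J2  (J1: bond 2 brought effort, rest push out)
β3 |I1  (only one flow-in slot at J2)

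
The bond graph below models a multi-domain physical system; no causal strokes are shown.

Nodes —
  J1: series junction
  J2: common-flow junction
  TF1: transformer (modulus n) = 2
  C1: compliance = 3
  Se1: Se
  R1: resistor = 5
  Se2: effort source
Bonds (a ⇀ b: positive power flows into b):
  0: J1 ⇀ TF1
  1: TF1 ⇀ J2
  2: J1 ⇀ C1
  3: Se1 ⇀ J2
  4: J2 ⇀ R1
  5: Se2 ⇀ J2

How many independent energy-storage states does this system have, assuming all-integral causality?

bond 3 |J2  (Se1 fixes effort; stroke away)
bond 5 |J2  (Se2 fixes effort; stroke away)
bond 2 |J1  (prefer integral on C1)
bond 0 |TF1  (closing 1-jn rule on J1)
bond 1 |J2  (TF1: transformer flips bond 0)
bond 4 |R1  (closing 1-jn rule on J2)

1  (C1 all integral)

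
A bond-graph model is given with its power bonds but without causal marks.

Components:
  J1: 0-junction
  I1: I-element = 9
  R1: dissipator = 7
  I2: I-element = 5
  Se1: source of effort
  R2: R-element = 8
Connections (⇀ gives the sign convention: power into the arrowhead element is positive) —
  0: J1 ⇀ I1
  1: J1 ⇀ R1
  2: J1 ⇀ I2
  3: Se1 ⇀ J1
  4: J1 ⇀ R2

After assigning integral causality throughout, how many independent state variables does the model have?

β3 |J1  (Se1 (Se) sets effort on bond)
β0 |I1  (common-e at J1 fixed by 3)
β1 |R1  (common-e at J1 fixed by 3)
β2 |I2  (J1: bond 3 brought effort, rest push out)
β4 |R2  (0-jn J1 has e-setter on 3)

2  (I1, I2 all integral)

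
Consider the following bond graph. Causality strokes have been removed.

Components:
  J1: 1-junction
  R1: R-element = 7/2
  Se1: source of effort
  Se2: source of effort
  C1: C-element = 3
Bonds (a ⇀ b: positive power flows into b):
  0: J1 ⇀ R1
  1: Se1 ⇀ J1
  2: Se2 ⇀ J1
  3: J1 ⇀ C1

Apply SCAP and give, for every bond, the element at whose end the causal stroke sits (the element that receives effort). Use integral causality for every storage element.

β1 →J1  (Se1: effort source, stroke at far end)
β2 →J1  (Se2: effort source, stroke at far end)
β3 →J1  (C1: C, integral causality)
β0 →R1  (J1 needs exactly one f-in)

β0 stroke at R1
β1 stroke at J1
β2 stroke at J1
β3 stroke at J1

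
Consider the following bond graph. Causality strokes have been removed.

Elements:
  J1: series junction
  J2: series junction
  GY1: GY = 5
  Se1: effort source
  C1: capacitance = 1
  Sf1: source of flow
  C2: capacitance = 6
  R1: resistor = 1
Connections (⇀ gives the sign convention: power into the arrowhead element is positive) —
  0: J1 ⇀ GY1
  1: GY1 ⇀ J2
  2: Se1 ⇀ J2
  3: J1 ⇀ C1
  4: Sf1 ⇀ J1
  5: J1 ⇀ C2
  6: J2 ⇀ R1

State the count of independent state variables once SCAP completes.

#2 stroke at J2  (Se1 fixes effort; stroke away)
#4 stroke at Sf1  (source Sf1 imposes f)
#0 stroke at J1  (common-f at J1 fixed by 4)
#3 stroke at J1  (1-jn J1 has f-setter on 4)
#5 stroke at J1  (1-jn J1 has f-setter on 4)
#1 stroke at J2  (through GY1, causality inverts; strokes same side of GY1)
#6 stroke at R1  (only one flow-in slot at J2)

2  (C1, C2 all integral)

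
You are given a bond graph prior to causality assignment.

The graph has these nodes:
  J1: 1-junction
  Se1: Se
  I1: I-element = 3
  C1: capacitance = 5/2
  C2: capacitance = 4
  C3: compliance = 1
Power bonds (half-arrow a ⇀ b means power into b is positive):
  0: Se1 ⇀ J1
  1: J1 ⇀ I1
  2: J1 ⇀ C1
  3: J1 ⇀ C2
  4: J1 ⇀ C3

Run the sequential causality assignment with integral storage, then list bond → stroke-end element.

bond 0 stroke at J1
bond 1 stroke at I1
bond 2 stroke at J1
bond 3 stroke at J1
bond 4 stroke at J1

bond 0 stroke at J1  (Se1 fixes effort; stroke away)
bond 1 stroke at I1  (prefer integral on I1)
bond 2 stroke at J1  (J1: bond 1 brought flow, rest push out)
bond 3 stroke at J1  (common-f at J1 fixed by 1)
bond 4 stroke at J1  (1-jn J1 has f-setter on 1)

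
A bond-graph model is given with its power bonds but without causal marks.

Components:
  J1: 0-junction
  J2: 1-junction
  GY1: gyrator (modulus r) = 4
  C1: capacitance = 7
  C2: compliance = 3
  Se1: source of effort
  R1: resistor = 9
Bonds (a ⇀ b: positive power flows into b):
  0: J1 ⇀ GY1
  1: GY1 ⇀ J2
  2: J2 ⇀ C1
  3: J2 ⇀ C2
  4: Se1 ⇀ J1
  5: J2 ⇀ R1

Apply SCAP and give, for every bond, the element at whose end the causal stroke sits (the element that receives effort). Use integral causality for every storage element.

#0 →GY1
#1 →GY1
#2 →J2
#3 →J2
#4 →J1
#5 →J2

#4 stroke→J1  (source Se1 imposes e)
#0 stroke→GY1  (common-e at J1 fixed by 4)
#1 stroke→GY1  (GY GY1: same side as bond 0)
#2 stroke→J2  (1-jn J2 has f-setter on 1)
#3 stroke→J2  (1-jn J2 has f-setter on 1)
#5 stroke→J2  (J2 flow already set via bond 1)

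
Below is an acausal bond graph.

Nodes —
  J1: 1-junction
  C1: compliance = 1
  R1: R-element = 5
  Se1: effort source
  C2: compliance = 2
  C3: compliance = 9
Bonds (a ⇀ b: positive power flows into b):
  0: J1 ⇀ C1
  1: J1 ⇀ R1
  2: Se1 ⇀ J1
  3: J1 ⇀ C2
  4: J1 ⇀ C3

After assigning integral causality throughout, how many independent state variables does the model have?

3  (C1, C2, C3 all integral)

#2 stroke→J1  (source Se1 imposes e)
#0 stroke→J1  (C1 outputs effort q/C1)
#3 stroke→J1  (C2 outputs effort q/C2)
#4 stroke→J1  (C3 integral (e out))
#1 stroke→R1  (only one flow-in slot at J1)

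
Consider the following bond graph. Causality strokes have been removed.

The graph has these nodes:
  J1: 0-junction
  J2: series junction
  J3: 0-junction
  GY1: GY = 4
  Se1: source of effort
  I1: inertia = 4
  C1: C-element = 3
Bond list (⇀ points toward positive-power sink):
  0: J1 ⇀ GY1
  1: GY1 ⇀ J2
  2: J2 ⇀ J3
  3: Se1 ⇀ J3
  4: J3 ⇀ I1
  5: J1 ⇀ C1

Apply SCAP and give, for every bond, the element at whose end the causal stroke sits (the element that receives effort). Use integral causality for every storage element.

b0 stroke→GY1
b1 stroke→GY1
b2 stroke→J2
b3 stroke→J3
b4 stroke→I1
b5 stroke→J1

#3 stroke→J3  (Se1 (Se) sets effort on bond)
#2 stroke→J2  (common-e at J3 fixed by 3)
#4 stroke→I1  (0-jn J3 has e-setter on 3)
#1 stroke→GY1  (only one flow-in slot at J2)
#0 stroke→GY1  (GY1 both-in/both-out from 1)
#5 stroke→J1  (J1 needs exactly one e-in)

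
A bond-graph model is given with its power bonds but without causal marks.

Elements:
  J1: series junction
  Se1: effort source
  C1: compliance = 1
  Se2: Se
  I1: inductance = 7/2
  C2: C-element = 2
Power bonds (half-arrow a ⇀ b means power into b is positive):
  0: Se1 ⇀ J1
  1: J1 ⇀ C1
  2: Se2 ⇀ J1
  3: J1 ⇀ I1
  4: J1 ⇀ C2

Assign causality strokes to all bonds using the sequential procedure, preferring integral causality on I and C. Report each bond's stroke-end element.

bond 0 stroke at J1
bond 1 stroke at J1
bond 2 stroke at J1
bond 3 stroke at I1
bond 4 stroke at J1

β0 stroke at J1  (Se1: effort source, stroke at far end)
β2 stroke at J1  (Se2: effort source, stroke at far end)
β1 stroke at J1  (C1 integral (e out))
β3 stroke at I1  (I1: I, integral causality)
β4 stroke at J1  (1-jn J1 has f-setter on 3)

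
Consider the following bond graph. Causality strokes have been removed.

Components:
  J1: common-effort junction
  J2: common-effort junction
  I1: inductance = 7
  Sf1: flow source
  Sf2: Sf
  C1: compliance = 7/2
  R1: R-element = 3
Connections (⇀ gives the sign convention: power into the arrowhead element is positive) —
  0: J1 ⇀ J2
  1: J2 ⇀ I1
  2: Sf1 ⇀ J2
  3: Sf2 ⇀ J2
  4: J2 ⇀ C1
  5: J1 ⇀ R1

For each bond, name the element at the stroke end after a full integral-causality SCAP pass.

β0 stroke→J1
β1 stroke→I1
β2 stroke→Sf1
β3 stroke→Sf2
β4 stroke→J2
β5 stroke→R1

β2 stroke→Sf1  (source Sf1 imposes f)
β3 stroke→Sf2  (Sf2 (Sf) sets flow on bond)
β1 stroke→I1  (I1: I, integral causality)
β4 stroke→J2  (prefer integral on C1)
β0 stroke→J1  (J2 effort already set via bond 4)
β5 stroke→R1  (J1: bond 0 brought effort, rest push out)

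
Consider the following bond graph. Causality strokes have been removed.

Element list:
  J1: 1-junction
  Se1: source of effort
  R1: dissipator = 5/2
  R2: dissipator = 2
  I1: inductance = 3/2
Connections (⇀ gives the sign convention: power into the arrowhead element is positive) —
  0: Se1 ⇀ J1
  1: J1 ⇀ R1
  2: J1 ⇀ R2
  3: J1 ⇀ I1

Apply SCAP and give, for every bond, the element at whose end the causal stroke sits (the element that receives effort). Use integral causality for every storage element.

β0 stroke at J1
β1 stroke at J1
β2 stroke at J1
β3 stroke at I1

bond 0 →J1  (source Se1 imposes e)
bond 3 →I1  (I1 outputs flow p/I1)
bond 1 →J1  (common-f at J1 fixed by 3)
bond 2 →J1  (J1 flow already set via bond 3)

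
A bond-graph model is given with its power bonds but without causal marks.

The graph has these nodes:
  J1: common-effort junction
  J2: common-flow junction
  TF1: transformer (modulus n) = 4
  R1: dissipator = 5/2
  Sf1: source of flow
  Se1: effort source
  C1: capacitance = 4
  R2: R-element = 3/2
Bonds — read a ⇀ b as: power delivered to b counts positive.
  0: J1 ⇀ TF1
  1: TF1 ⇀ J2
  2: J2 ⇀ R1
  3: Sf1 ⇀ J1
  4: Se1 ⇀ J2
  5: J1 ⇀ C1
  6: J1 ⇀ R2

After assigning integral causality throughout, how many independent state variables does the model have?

1  (C1 all integral)

β3 stroke→Sf1  (Sf1 (Sf) sets flow on bond)
β4 stroke→J2  (Se1 (Se) sets effort on bond)
β5 stroke→J1  (C1: C, integral causality)
β0 stroke→TF1  (0-jn J1 has e-setter on 5)
β6 stroke→R2  (0-jn J1 has e-setter on 5)
β1 stroke→J2  (TF TF1: opposite of bond 0)
β2 stroke→R1  (J2: last free bond brings flow in)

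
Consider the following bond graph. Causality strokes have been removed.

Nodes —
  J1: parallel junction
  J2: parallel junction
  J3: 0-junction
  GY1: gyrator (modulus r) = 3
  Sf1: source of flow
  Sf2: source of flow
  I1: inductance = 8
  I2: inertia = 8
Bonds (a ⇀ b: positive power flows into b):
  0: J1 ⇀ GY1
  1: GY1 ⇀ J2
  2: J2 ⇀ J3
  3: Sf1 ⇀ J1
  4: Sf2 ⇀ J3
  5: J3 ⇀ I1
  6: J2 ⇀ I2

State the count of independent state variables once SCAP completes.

β3 →Sf1  (Sf1 fixes flow; stroke at Sf1)
β4 →Sf2  (source Sf2 imposes f)
β0 →J1  (closing 0-jn rule on J1)
β1 →J2  (GY1 both-in/both-out from 0)
β2 →J3  (common-e at J2 fixed by 1)
β6 →I2  (J2 effort already set via bond 1)
β5 →I1  (J3: bond 2 brought effort, rest push out)

2  (I1, I2 all integral)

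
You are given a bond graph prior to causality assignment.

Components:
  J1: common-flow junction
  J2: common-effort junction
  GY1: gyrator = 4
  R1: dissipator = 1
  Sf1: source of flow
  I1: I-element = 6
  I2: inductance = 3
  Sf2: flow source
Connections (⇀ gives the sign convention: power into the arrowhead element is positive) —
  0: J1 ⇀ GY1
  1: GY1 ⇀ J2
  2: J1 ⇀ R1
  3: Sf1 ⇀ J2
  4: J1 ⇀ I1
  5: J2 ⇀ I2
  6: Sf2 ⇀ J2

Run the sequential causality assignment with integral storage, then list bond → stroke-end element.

β0 stroke at J1
β1 stroke at J2
β2 stroke at J1
β3 stroke at Sf1
β4 stroke at I1
β5 stroke at I2
β6 stroke at Sf2

#3 |Sf1  (Sf1 (Sf) sets flow on bond)
#6 |Sf2  (source Sf2 imposes f)
#4 |I1  (I1 outputs flow p/I1)
#0 |J1  (common-f at J1 fixed by 4)
#2 |J1  (1-jn J1 has f-setter on 4)
#1 |J2  (GY1 both-in/both-out from 0)
#5 |I2  (J2: bond 1 brought effort, rest push out)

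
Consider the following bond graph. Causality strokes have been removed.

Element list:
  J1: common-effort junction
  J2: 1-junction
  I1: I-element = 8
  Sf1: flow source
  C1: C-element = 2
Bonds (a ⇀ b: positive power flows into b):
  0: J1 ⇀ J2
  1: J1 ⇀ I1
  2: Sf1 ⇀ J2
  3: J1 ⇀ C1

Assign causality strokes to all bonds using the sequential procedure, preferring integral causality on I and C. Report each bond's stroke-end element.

bond 0 |J2
bond 1 |I1
bond 2 |Sf1
bond 3 |J1

β2 stroke→Sf1  (Sf1: flow source, stroke at near end)
β0 stroke→J2  (common-f at J2 fixed by 2)
β1 stroke→I1  (I1 outputs flow p/I1)
β3 stroke→J1  (J1 needs exactly one e-in)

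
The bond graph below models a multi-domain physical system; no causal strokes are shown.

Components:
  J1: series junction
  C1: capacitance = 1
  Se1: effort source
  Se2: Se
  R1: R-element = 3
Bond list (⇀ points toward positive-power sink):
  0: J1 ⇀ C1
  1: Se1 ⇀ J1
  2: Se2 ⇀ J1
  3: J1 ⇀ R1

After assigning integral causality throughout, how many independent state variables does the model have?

#1 →J1  (Se1 (Se) sets effort on bond)
#2 →J1  (source Se2 imposes e)
#0 →J1  (prefer integral on C1)
#3 →R1  (J1: last free bond brings flow in)

1  (C1 all integral)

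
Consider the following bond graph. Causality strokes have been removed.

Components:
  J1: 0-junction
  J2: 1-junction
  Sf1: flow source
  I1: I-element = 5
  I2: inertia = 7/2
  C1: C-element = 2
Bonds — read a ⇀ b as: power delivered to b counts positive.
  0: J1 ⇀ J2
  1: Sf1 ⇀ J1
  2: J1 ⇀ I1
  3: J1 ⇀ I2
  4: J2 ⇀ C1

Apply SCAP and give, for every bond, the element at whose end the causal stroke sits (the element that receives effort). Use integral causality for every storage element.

β1 |Sf1  (Sf1 (Sf) sets flow on bond)
β2 |I1  (I1 outputs flow p/I1)
β3 |I2  (prefer integral on I2)
β0 |J1  (only one effort-in slot at J1)
β4 |J2  (J2: bond 0 brought flow, rest push out)

b0 →J1
b1 →Sf1
b2 →I1
b3 →I2
b4 →J2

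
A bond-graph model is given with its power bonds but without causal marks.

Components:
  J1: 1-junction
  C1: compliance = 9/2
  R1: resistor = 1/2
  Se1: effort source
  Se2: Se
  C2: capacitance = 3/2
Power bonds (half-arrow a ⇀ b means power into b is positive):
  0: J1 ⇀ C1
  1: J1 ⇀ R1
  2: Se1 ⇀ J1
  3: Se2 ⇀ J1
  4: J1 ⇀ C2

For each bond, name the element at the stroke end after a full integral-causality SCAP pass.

β2 |J1  (Se1 fixes effort; stroke away)
β3 |J1  (Se2: effort source, stroke at far end)
β0 |J1  (C1 integral (e out))
β4 |J1  (C2 outputs effort q/C2)
β1 |R1  (only one flow-in slot at J1)

b0 →J1
b1 →R1
b2 →J1
b3 →J1
b4 →J1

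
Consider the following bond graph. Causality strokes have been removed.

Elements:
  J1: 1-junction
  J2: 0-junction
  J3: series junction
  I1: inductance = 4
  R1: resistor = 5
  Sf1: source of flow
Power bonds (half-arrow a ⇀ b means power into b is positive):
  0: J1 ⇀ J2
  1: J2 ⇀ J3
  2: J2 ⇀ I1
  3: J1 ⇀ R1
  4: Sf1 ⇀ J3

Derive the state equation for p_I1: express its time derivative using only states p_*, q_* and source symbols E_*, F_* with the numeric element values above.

b4 stroke→Sf1  (Sf1 (Sf) sets flow on bond)
b1 stroke→J3  (1-jn J3 has f-setter on 4)
b2 stroke→I1  (I1: I, integral causality)
b0 stroke→J2  (only one effort-in slot at J2)
b3 stroke→J1  (J1: bond 0 brought flow, rest push out)

dp_I1/dt = -5*F_Sf1 - 5*p_I1/4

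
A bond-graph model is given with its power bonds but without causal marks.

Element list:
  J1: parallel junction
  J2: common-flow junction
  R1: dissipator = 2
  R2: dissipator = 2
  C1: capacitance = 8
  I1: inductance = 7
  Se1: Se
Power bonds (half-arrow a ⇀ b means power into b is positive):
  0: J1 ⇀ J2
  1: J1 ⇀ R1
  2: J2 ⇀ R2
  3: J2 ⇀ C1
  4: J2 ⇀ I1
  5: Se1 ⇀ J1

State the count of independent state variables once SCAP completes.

2  (C1, I1 all integral)

β5 stroke→J1  (Se1 fixes effort; stroke away)
β0 stroke→J2  (common-e at J1 fixed by 5)
β1 stroke→R1  (J1: bond 5 brought effort, rest push out)
β3 stroke→J2  (C1: C, integral causality)
β4 stroke→I1  (I1 outputs flow p/I1)
β2 stroke→J2  (1-jn J2 has f-setter on 4)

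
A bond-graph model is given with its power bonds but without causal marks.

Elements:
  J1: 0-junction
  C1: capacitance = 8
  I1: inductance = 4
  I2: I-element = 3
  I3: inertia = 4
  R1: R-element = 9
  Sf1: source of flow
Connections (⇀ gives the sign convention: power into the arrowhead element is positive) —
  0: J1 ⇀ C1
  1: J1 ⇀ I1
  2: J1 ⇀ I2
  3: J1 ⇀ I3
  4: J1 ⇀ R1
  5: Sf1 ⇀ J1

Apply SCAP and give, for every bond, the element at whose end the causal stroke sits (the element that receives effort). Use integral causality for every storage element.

bond 0 →J1
bond 1 →I1
bond 2 →I2
bond 3 →I3
bond 4 →R1
bond 5 →Sf1

b5 |Sf1  (source Sf1 imposes f)
b0 |J1  (C1: C, integral causality)
b1 |I1  (common-e at J1 fixed by 0)
b2 |I2  (0-jn J1 has e-setter on 0)
b3 |I3  (common-e at J1 fixed by 0)
b4 |R1  (common-e at J1 fixed by 0)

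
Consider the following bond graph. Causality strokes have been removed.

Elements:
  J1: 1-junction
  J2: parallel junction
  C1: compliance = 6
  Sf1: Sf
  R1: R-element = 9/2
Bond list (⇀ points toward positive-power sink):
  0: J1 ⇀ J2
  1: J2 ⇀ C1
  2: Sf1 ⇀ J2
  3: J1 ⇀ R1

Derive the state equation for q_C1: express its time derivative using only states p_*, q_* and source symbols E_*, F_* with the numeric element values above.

dq_C1/dt = F_Sf1 - q_C1/27

b2 stroke→Sf1  (source Sf1 imposes f)
b1 stroke→J2  (C1: C, integral causality)
b0 stroke→J1  (J2 effort already set via bond 1)
b3 stroke→R1  (closing 1-jn rule on J1)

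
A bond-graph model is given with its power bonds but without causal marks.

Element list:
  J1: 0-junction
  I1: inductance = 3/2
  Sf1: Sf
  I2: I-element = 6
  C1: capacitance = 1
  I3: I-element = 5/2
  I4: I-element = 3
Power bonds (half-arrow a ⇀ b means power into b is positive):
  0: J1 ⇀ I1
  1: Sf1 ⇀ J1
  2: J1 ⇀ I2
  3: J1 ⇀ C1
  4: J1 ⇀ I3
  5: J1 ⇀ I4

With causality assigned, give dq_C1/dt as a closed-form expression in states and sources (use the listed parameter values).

β1 →Sf1  (source Sf1 imposes f)
β0 →I1  (I1 outputs flow p/I1)
β2 →I2  (I2 outputs flow p/I2)
β3 →J1  (prefer integral on C1)
β4 →I3  (0-jn J1 has e-setter on 3)
β5 →I4  (common-e at J1 fixed by 3)

dq_C1/dt = F_Sf1 - 2*p_I1/3 - p_I2/6 - 2*p_I3/5 - p_I4/3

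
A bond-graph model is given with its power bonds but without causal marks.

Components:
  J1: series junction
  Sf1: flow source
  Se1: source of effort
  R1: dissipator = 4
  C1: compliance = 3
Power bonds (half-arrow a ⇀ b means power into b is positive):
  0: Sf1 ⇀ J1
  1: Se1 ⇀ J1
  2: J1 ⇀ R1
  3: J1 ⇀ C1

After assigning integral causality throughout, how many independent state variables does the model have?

bond 0 |Sf1  (source Sf1 imposes f)
bond 1 |J1  (Se1 fixes effort; stroke away)
bond 2 |J1  (1-jn J1 has f-setter on 0)
bond 3 |J1  (J1: bond 0 brought flow, rest push out)

1  (C1 all integral)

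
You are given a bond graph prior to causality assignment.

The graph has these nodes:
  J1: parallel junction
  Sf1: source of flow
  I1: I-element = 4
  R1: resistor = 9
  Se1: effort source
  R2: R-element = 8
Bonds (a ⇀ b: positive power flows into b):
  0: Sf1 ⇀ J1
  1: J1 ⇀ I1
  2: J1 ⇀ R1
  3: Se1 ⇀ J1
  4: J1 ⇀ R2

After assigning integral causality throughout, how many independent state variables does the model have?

bond 0 |Sf1  (source Sf1 imposes f)
bond 3 |J1  (Se1: effort source, stroke at far end)
bond 1 |I1  (0-jn J1 has e-setter on 3)
bond 2 |R1  (J1 effort already set via bond 3)
bond 4 |R2  (J1: bond 3 brought effort, rest push out)

1  (I1 all integral)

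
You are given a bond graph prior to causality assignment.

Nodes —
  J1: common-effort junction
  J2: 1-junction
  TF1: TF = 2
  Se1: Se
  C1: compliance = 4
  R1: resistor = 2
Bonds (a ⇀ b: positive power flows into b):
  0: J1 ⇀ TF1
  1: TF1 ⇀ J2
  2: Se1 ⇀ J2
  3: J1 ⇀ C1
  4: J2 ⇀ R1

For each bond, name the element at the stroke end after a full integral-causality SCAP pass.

β2 |J2  (Se1 fixes effort; stroke away)
β3 |J1  (C1 outputs effort q/C1)
β0 |TF1  (common-e at J1 fixed by 3)
β1 |J2  (TF1: transformer flips bond 0)
β4 |R1  (only one flow-in slot at J2)

bond 0 |TF1
bond 1 |J2
bond 2 |J2
bond 3 |J1
bond 4 |R1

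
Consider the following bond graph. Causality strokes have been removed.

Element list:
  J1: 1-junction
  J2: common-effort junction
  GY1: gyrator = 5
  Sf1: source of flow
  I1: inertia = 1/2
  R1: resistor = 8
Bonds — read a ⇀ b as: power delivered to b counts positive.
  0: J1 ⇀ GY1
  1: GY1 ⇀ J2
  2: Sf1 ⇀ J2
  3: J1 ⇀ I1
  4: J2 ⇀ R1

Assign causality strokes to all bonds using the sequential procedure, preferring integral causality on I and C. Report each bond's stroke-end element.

b2 →Sf1  (Sf1 fixes flow; stroke at Sf1)
b3 →I1  (I1 integral (f out))
b0 →J1  (1-jn J1 has f-setter on 3)
b1 →J2  (GY GY1: same side as bond 0)
b4 →R1  (J2 effort already set via bond 1)

β0 →J1
β1 →J2
β2 →Sf1
β3 →I1
β4 →R1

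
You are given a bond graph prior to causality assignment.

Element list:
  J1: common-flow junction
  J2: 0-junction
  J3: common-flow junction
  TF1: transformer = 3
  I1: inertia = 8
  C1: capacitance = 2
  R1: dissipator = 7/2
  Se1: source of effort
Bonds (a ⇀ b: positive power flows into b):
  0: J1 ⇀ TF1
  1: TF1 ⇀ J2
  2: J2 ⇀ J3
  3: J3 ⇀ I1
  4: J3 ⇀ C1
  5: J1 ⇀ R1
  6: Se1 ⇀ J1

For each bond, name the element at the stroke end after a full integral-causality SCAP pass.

bond 0 stroke at TF1
bond 1 stroke at J2
bond 2 stroke at J3
bond 3 stroke at I1
bond 4 stroke at J3
bond 5 stroke at J1
bond 6 stroke at J1

#6 stroke at J1  (source Se1 imposes e)
#3 stroke at I1  (I1 integral (f out))
#2 stroke at J3  (J3: bond 3 brought flow, rest push out)
#4 stroke at J3  (common-f at J3 fixed by 3)
#1 stroke at J2  (J2: last free bond brings effort in)
#0 stroke at TF1  (TF TF1: opposite of bond 1)
#5 stroke at J1  (J1 flow already set via bond 0)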